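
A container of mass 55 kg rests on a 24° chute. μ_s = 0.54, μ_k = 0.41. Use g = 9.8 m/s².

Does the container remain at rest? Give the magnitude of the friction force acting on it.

f ≈ 219 N

N = m g cos θ = 492 N.
Down-slope weight component: m g sin θ = 219 N.
μ_s N = 266 N.
219 ≤ 266 N, so it stays put; friction = 219 N.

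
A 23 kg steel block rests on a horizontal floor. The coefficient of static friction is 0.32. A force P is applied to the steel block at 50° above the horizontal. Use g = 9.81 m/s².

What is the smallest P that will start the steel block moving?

P ≈ 81.3 N

N = m g − P sin α (the pull lifts the steel block).
At impending slip, P cos α = μ_s N = μ_s (m g − P sin α).
Solving: P (cos α + μ_s sin α) = μ_s m g → P = 0.32×226/(cos 50° + 0.32 sin 50°) = 72.2/0.8879 = 81.3 N.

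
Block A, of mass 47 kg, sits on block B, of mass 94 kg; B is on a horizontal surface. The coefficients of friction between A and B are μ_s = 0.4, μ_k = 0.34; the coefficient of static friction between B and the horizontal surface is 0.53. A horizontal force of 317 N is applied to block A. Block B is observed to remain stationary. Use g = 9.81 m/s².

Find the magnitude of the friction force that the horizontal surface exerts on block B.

Between the blocks, N₁ = m_A g = 461.1 N.
Maximum static friction on A from B: μ_s N₁ = 0.4×461.1 = 184.4 N.
P = 317 N exceeds that limit, so A slips over B and the interface friction becomes kinetic: f₁ = μ_k N₁ = 0.34×461.1 = 157 N.
B experiences an equal 157 N forward from A (third law). B is in equilibrium, so the floor supplies f₂ = 157 N of static friction (limit μ_s(m_A+m_B)g = 733.1 N, not exceeded).

f ≈ 157 N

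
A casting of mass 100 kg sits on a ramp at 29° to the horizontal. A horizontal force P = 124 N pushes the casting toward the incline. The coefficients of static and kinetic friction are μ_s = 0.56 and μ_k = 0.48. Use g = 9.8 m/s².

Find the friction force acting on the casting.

f ≈ 367 N (up the incline)

Resolve perpendicular to the incline: N = m g cos θ + P sin θ = 100×9.8×cos 29° + 124×sin 29° = 917.2 N.
Parallel to the incline: P cos θ − m g sin θ = 108.5 − 475.1 = -366.7 N; the friction needed to balance this is 366.7 N acting up the slope.
The limit of static friction is μ_s N = 513.7 N.
Since 366.7 N is within the 513.7 N limit, the casting stays put and friction is exactly 367 N.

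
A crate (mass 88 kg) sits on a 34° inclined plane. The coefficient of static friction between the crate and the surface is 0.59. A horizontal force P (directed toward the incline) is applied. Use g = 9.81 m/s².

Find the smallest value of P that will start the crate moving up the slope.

P ≈ 1810 N

At impending motion up the slope, friction acts down-slope at its limit: f = μ_s N.
Perpendicular to the incline: N = m g cos θ + P sin θ.
Along the incline: P cos θ = m g sin θ + μ_s N = m g sin θ + μ_s (m g cos θ + P sin θ).
Solving, P (cos θ − μ_s sin θ) = m g (sin θ + μ_s cos θ), so P = 88×9.81×(sin 34° + 0.59 cos 34°)/(cos 34° − 0.59 sin 34°) = 863×1.048/0.4991 = 1810 N.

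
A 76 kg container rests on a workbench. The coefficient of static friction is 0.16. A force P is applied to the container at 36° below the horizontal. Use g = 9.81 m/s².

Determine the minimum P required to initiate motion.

N = m g + P sin α (the push presses the container into the workbench).
At impending slip, P cos α = μ_s N = μ_s (m g + P sin α).
Solving: P (cos α − μ_s sin α) = μ_s m g → P = 0.16×746/(cos 36° − 0.16 sin 36°) = 119/0.715 = 167 N.

P ≈ 167 N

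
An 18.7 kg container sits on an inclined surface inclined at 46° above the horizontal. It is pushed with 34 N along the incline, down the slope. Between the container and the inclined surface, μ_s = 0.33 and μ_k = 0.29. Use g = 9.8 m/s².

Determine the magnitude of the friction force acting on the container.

f ≈ 36.9 N (up the incline)

Normal force: N = m g cos θ = 18.7 × 9.8 × cos 46° = 127.3 N.
The friction needed for equilibrium is m g sin θ + P = 131.8 + 34 = 165.8 N, measured positive up-slope.
Maximum static friction available: μ_s N = 0.33 × 127.3 = 42.01 N.
Since |165.8| > 42.01 N, static friction cannot hold it; the container slides down the incline and kinetic friction applies: f = μ_k N = 0.29 × 127.3 = 36.9 N.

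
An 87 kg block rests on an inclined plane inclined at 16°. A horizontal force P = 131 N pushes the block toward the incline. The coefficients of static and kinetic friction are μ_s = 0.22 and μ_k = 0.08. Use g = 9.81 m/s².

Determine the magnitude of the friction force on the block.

f ≈ 109 N (up the incline)

The horizontal push has a component P sin θ into the surface, so N = m g cos θ + P sin θ = 820.4 + 36.11 = 856.5 N.
Parallel to the incline: P cos θ − m g sin θ = 125.9 − 235.2 = -109.3 N; the friction needed to balance this is 109.3 N acting up the slope.
Maximum static friction: μ_s N = 0.22 × 856.5 = 188.4 N.
Since 109.3 N is within the 188.4 N limit, the block stays put and friction is exactly 109 N.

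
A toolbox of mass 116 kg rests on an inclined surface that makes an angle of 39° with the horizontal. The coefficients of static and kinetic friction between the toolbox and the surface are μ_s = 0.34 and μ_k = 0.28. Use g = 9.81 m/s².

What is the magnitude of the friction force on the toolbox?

Perpendicular to the surface, N = m g cos θ = 116·9.81·cos 39° = 884.4 N.
Along the slope the weight component is m g sin θ = 716.1 N; friction must supply exactly this, acting up-slope.
Static friction can supply at most μ_s N = 300.7 N.
Since |716.1| > 300.7 N, static friction cannot hold it; the toolbox slides down the incline and kinetic friction applies: f = μ_k N = 0.28 × 884.4 = 248 N.

f ≈ 248 N (up the incline)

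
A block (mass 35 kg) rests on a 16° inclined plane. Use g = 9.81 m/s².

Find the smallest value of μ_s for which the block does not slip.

μ_s,min ≈ 0.287

At the slip threshold m g sin θ = μ_s m g cos θ, so μ_s,min = tan θ.
μ_s,min = tan 16° = 0.287.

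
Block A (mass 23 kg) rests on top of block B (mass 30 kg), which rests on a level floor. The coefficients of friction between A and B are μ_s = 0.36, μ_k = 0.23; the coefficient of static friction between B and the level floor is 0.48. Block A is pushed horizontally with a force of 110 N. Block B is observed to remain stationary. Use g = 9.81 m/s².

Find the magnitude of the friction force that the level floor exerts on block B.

Normal force at the A–B interface: N₁ = m_A g = 225.6 N.
So the A–B interface can sustain at most μ_s N₁ = 81.23 N of static friction.
P = 110 N exceeds that limit, so A slips over B and the interface friction becomes kinetic: f₁ = μ_k N₁ = 0.23×225.6 = 51.9 N.
B experiences an equal 51.9 N forward from A (third law). B is in equilibrium, so the floor supplies f₂ = 51.9 N of static friction (limit μ_s(m_A+m_B)g = 249.6 N, not exceeded).

f ≈ 51.9 N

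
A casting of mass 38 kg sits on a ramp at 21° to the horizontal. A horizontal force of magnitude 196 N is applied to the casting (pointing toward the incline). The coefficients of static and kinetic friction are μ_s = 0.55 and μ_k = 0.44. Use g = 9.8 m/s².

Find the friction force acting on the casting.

The horizontal push has a component P sin θ into the surface, so N = m g cos θ + P sin θ = 347.7 + 70.24 = 417.9 N.
Parallel to the incline: P cos θ − m g sin θ = 183 − 133.5 = 49.53 N; the friction needed to balance this is 49.53 N acting down the slope.
Maximum static friction: μ_s N = 0.55 × 417.9 = 229.8 N.
Since 49.53 N is within the 229.8 N limit, the casting stays put and friction is exactly 49.5 N.

f ≈ 49.5 N (down the incline)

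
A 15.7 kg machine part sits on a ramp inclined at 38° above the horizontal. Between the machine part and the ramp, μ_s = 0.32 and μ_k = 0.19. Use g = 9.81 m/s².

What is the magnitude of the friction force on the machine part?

Normal force: N = m g cos θ = 15.7 × 9.81 × cos 38° = 121.4 N.
Along the slope the weight component is m g sin θ = 94.82 N; friction must supply exactly this, acting up-slope.
The static-friction ceiling is μ_s N = 0.32 × 121.4 = 38.84 N.
Since |94.82| > 38.84 N, static friction cannot hold it; the machine part slides down the incline and kinetic friction applies: f = μ_k N = 0.19 × 121.4 = 23.1 N.

f ≈ 23.1 N (up the incline)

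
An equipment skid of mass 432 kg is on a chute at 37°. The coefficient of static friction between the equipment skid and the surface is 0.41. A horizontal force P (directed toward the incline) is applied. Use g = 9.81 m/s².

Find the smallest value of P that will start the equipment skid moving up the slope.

At impending motion up the slope, friction acts down-slope at its limit: f = μ_s N.
Perpendicular to the incline: N = m g cos θ + P sin θ.
Along the incline: P cos θ = m g sin θ + μ_s N = m g sin θ + μ_s (m g cos θ + P sin θ).
Solving, P (cos θ − μ_s sin θ) = m g (sin θ + μ_s cos θ), so P = 432×9.81×(sin 37° + 0.41 cos 37°)/(cos 37° − 0.41 sin 37°) = 4240×0.9293/0.5519 = 7140 N.

P ≈ 7140 N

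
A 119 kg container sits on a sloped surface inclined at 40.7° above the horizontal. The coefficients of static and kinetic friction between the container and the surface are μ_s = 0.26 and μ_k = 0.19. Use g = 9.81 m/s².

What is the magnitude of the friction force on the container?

Perpendicular to the surface, N = m g cos θ = 119·9.81·cos 40.7° = 885 N.
Along the slope the weight component is m g sin θ = 761.3 N; friction must supply exactly this, acting up-slope.
Static friction can supply at most μ_s N = 230.1 N.
|761.3| exceeds 230.1 N, so the container slips down-slope; friction is kinetic, f = μ_k N = 0.19×885 = 168 N.

f ≈ 168 N (up the incline)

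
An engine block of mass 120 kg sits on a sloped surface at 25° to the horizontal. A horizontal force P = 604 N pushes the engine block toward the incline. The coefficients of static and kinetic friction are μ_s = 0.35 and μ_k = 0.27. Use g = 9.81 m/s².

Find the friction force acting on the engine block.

f ≈ 49.9 N (down the incline)

Resolve perpendicular to the incline: N = m g cos θ + P sin θ = 120×9.81×cos 25° + 604×sin 25° = 1322 N.
Parallel to the incline: P cos θ − m g sin θ = 547.4 − 497.5 = 49.9 N; the friction needed to balance this is 49.9 N acting down the slope.
Maximum static friction: μ_s N = 0.35 × 1322 = 462.8 N.
Since 49.9 N is within the 462.8 N limit, the engine block stays put and friction is exactly 49.9 N.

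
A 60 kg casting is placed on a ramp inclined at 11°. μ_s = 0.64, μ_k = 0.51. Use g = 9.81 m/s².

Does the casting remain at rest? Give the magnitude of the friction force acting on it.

N = m g cos θ = 578 N.
Down-slope weight component: m g sin θ = 112 N.
μ_s N = 370 N.
112 ≤ 370 N, so it stays put; friction = 112 N.

f ≈ 112 N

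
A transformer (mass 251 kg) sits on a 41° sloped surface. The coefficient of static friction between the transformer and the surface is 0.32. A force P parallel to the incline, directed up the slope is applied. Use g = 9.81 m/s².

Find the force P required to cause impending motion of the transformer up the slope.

P ≈ 2210 N

At impending motion up the slope, friction acts down-slope at its limit: f = μ_s N.
P is parallel to the surface, so N = m g cos θ = 1860 N.
Along the incline: P = m g sin θ + μ_s N = 1620 + 0.32×1860 = 2210 N.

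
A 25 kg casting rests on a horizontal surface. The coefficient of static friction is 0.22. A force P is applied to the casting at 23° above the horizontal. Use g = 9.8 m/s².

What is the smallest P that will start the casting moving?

P ≈ 53.6 N

N = m g − P sin α (the pull lifts the casting).
At impending slip, P cos α = μ_s N = μ_s (m g − P sin α).
Solving: P (cos α + μ_s sin α) = μ_s m g → P = 0.22×245/(cos 23° + 0.22 sin 23°) = 53.9/1.006 = 53.6 N.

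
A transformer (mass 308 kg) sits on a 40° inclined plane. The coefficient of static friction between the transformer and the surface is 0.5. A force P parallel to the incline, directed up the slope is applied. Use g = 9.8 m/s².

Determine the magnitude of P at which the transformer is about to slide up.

P ≈ 3100 N

At impending motion up the slope, friction acts down-slope at its limit: f = μ_s N.
P is parallel to the surface, so N = m g cos θ = 2310 N.
Along the incline: P = m g sin θ + μ_s N = 1940 + 0.5×2310 = 3100 N.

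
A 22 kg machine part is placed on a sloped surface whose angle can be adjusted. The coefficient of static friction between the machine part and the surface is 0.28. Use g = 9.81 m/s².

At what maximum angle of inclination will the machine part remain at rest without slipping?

At the slip threshold, m g sin θ = μ_s · m g cos θ, so tan θ = μ_s.
θ_max = arctan(0.28) = 15.6°.

θ_max ≈ 15.6°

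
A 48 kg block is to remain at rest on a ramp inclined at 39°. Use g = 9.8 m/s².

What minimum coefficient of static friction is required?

At the slip threshold m g sin θ = μ_s m g cos θ, so μ_s,min = tan θ.
μ_s,min = tan 39° = 0.81.

μ_s,min ≈ 0.81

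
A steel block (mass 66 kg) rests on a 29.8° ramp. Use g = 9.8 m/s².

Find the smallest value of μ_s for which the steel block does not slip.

μ_s,min ≈ 0.573

At the slip threshold m g sin θ = μ_s m g cos θ, so μ_s,min = tan θ.
μ_s,min = tan 29.8° = 0.573.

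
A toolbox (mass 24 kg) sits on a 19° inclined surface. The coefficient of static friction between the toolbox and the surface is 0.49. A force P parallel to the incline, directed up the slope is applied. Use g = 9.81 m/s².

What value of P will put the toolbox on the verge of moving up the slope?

P ≈ 186 N

At impending motion up the slope, friction acts down-slope at its limit: f = μ_s N.
P is parallel to the surface, so N = m g cos θ = 223 N.
Along the incline: P = m g sin θ + μ_s N = 76.7 + 0.49×223 = 186 N.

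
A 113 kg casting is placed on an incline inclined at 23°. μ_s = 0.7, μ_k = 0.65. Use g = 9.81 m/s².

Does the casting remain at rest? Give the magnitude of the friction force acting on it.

N = m g cos θ = 1020 N.
Down-slope weight component: m g sin θ = 433 N.
μ_s N = 714 N.
433 ≤ 714 N, so it stays put; friction = 433 N.

f ≈ 433 N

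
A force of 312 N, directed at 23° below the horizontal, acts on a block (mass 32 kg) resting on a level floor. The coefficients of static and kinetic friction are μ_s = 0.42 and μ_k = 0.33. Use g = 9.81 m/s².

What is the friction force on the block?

Vertical equilibrium gives N = m g + P sin α = 435.8 N.
For equilibrium, f = P cos α = 312×cos 23° = 287.2 N.
The static-friction limit is μ_s N = 183 N.
287.2 > 183 N → the block slides; f = μ_k N = 0.33×435.8 = 144 N.

f ≈ 144 N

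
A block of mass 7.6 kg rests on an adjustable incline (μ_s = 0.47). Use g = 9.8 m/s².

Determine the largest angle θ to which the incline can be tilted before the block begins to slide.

At the slip threshold, m g sin θ = μ_s · m g cos θ, so tan θ = μ_s.
θ_max = arctan(0.47) = 25.2°.

θ_max ≈ 25.2°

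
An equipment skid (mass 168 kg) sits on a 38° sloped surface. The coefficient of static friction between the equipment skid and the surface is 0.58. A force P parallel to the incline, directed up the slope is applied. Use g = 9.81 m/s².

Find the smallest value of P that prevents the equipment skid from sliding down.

The equipment skid tends to slide down (tan θ > μ_s), so at the point of impending slip friction acts up-slope at its limit: f = μ_s N.
P is parallel to the surface, so N = m g cos θ = 1300 N.
Along the incline: P + μ_s N = m g sin θ, so P = 1010 − 0.58×1300 = 261 N.

P_min ≈ 261 N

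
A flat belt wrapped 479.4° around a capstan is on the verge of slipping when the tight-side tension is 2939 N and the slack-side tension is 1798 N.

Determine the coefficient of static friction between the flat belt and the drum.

T₂/T₁ = e^{μβ} → μ = ln(T₂/T₁)/β.
β = 479.4° = 8.367 rad.
μ = ln(2939/1798)/8.367 = ln(1.635)/8.367 = 0.0587.

μ ≈ 0.0587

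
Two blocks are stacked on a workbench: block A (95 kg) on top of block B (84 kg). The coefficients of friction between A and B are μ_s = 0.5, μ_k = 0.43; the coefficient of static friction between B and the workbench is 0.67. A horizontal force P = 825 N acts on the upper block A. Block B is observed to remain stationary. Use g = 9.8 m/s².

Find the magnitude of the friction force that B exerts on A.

Between the blocks, N₁ = m_A g = 931 N.
Maximum static friction on A from B: μ_s N₁ = 0.5×931 = 465.5 N.
Since P = 825 N > 465.5 N, A slides on B; the A–B friction is kinetic: f₁ = μ_k N₁ = 0.43×931 = 400 N.
B experiences an equal 400 N forward from A (third law). B is in equilibrium, so the floor supplies f₂ = 400 N of static friction (limit μ_s(m_A+m_B)g = 1175 N, not exceeded).

f ≈ 400 N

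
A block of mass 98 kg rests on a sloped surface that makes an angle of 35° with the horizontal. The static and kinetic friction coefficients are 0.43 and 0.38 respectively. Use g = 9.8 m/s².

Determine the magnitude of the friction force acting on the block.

f ≈ 299 N (up the incline)

The normal reaction is N = m g cos θ = 786.7 N.
For equilibrium along the incline, friction must balance the weight component: f = m g sin θ = 550.9 N up the slope.
Static friction can supply at most μ_s N = 338.3 N.
|550.9| exceeds 338.3 N, so the block slips down-slope; friction is kinetic, f = μ_k N = 0.38×786.7 = 299 N.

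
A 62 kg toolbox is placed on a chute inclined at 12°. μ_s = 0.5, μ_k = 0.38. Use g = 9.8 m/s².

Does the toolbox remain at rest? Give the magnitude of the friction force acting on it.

N = m g cos θ = 594 N.
Down-slope weight component: m g sin θ = 126 N.
μ_s N = 297 N.
126 ≤ 297 N, so it stays put; friction = 126 N.

f ≈ 126 N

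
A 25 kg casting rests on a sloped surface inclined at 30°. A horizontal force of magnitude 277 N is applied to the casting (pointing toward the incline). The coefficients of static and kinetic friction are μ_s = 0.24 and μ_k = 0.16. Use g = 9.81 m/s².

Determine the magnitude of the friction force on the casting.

Normal direction: N = m g cos θ + P sin θ = 350.9 N.
Along the incline, the net driving force (taking up-slope positive) is P cos θ − m g sin θ = 239.9 − 122.6 = 117.3 N, so equilibrium requires friction f = -117.3 N (down-slope).
The limit of static friction is μ_s N = 84.21 N.
The required 117.3 N exceeds the static limit, so the casting slides up-slope and f = μ_k N = 0.16×350.9 = 56.1 N.

f ≈ 56.1 N (down the incline)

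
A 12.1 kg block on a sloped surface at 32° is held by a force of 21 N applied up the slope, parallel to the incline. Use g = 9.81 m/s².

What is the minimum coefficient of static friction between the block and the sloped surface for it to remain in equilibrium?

μ_s,min ≈ 0.416

N = m g cos θ = 100.7 N.
Friction must make up the shortfall along the incline: f = m g sin θ − P = 62.9 − 21 = 41.9 N.
At the threshold f = μ_s N, so μ_s,min = 41.9/100.7 = 0.416.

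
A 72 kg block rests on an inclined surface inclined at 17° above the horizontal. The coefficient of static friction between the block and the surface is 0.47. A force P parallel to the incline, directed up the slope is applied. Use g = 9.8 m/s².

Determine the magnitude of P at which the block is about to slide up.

At impending motion up the slope, friction acts down-slope at its limit: f = μ_s N.
P is parallel to the surface, so N = m g cos θ = 675 N.
Along the incline: P = m g sin θ + μ_s N = 206 + 0.47×675 = 523 N.

P ≈ 523 N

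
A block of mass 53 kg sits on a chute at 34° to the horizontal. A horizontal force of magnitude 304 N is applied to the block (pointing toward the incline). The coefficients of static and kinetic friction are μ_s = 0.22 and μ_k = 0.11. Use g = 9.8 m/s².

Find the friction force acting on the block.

The horizontal push has a component P sin θ into the surface, so N = m g cos θ + P sin θ = 430.6 + 170 = 600.6 N.
Along the incline, the net driving force (taking up-slope positive) is P cos θ − m g sin θ = 252 − 290.4 = -38.42 N, so equilibrium requires friction f = 38.42 N (up-slope).
The limit of static friction is μ_s N = 132.1 N.
|f_req| = 38.42 ≤ 132.1 N → the block is in equilibrium; friction equals the required value.

f ≈ 38.4 N (up the incline)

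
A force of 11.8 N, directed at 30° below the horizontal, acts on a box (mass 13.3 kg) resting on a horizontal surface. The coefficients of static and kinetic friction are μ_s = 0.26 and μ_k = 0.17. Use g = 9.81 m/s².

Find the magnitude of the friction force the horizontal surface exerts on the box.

f ≈ 10.2 N

N = m g + P sin α = 130.5 + 11.8×sin 30° = 136.4 N.
For equilibrium, f = P cos α = 11.8×cos 30° = 10.22 N.
μ_s N = 0.26 × 136.4 = 35.46 N.
Since 10.22 N does not exceed the limit, the box stays at rest and f = 10.2 N.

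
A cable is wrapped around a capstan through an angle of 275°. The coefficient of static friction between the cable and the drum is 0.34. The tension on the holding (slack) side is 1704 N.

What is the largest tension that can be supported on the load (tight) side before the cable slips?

At impending slip the capstan equation gives T₂/T₁ = e^{μβ} with β in radians.
β = 275° × π/180 = 4.8 rad.
e^{μβ} = e^{0.34×4.8} = 5.113.
T₂ = T₁ · e^{μβ} = 1704 × 5.113 = 8710 N.

T_max ≈ 8710 N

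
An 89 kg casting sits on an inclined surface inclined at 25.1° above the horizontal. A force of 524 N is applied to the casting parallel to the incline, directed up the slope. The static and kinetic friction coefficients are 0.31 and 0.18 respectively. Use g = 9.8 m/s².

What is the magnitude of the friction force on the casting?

f ≈ 154 N (down the incline)

Perpendicular to the surface, N = m g cos θ = 89·9.8·cos 25.1° = 789.8 N.
The friction needed for equilibrium is m g sin θ − P = 370 − 524 = -154 N, measured positive up-slope.
The static-friction ceiling is μ_s N = 0.31 × 789.8 = 244.8 N.
Since |-154| ≤ 244.8 N, the casting remains in static equilibrium and friction takes exactly the required value.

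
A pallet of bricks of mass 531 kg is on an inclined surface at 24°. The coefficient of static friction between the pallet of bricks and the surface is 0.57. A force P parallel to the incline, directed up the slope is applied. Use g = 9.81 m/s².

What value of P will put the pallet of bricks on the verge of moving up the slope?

P ≈ 4830 N

At impending motion up the slope, friction acts down-slope at its limit: f = μ_s N.
P is parallel to the surface, so N = m g cos θ = 4760 N.
Along the incline: P = m g sin θ + μ_s N = 2120 + 0.57×4760 = 4830 N.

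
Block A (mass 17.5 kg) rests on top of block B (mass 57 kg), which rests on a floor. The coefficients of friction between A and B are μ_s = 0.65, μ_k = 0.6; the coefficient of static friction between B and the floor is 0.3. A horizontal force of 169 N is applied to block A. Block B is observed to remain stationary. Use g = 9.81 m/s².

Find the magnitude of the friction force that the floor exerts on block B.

f ≈ 103 N

Normal force at the A–B interface: N₁ = m_A g = 171.7 N.
So the A–B interface can sustain at most μ_s N₁ = 111.6 N of static friction.
Since P = 169 N > 111.6 N, A slides on B; the A–B friction is kinetic: f₁ = μ_k N₁ = 0.6×171.7 = 103 N.
B experiences an equal 103 N forward from A (third law). B is in equilibrium, so the floor supplies f₂ = 103 N of static friction (limit μ_s(m_A+m_B)g = 219.3 N, not exceeded).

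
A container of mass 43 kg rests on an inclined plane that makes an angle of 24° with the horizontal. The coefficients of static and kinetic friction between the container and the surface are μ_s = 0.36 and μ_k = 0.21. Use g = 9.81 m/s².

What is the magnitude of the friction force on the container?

f ≈ 80.9 N (up the incline)

Perpendicular to the surface, N = m g cos θ = 43·9.81·cos 24° = 385.4 N.
Along the slope the weight component is m g sin θ = 171.6 N; friction must supply exactly this, acting up-slope.
Static friction can supply at most μ_s N = 138.7 N.
|171.6| exceeds 138.7 N, so the container slips down-slope; friction is kinetic, f = μ_k N = 0.21×385.4 = 80.9 N.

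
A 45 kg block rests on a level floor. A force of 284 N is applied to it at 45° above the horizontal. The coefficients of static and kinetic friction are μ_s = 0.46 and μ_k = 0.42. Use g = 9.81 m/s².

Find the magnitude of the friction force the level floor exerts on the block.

Vertical equilibrium gives N = m g − P sin α = 240.6 N.
For equilibrium, f = P cos α = 284×cos 45° = 200.8 N.
The static-friction limit is μ_s N = 110.7 N.
200.8 > 110.7 N → the block slides; f = μ_k N = 0.42×240.6 = 101 N.

f ≈ 101 N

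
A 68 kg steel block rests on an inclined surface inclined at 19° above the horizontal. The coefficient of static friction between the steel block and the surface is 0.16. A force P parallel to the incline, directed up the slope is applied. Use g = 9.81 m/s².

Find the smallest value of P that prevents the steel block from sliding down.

The steel block tends to slide down (tan θ > μ_s), so at the point of impending slip friction acts up-slope at its limit: f = μ_s N.
P is parallel to the surface, so N = m g cos θ = 631 N.
Along the incline: P + μ_s N = m g sin θ, so P = 217 − 0.16×631 = 116 N.

P_min ≈ 116 N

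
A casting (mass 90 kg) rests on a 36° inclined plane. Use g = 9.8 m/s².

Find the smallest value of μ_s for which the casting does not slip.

At the slip threshold m g sin θ = μ_s m g cos θ, so μ_s,min = tan θ.
μ_s,min = tan 36° = 0.727.

μ_s,min ≈ 0.727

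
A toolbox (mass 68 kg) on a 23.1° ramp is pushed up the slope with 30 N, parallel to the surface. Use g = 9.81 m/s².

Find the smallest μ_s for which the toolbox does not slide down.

N = m g cos θ = 613.6 N.
Friction must make up the shortfall along the incline: f = m g sin θ − P = 261.7 − 30 = 231.7 N.
At the threshold f = μ_s N, so μ_s,min = 231.7/613.6 = 0.378.

μ_s,min ≈ 0.378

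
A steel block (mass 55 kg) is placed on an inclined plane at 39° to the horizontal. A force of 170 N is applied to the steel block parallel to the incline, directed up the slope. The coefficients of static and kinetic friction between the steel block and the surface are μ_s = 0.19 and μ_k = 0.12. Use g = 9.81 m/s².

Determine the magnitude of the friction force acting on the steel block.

The normal reaction is N = m g cos θ = 419.3 N.
Parallel to the incline, ΣF = 0 gives f = m g sin θ − P = 339.5 − 170 = 169.5 N (up-slope positive).
Maximum static friction available: μ_s N = 0.19 × 419.3 = 79.67 N.
Since |169.5| > 79.67 N, static friction cannot hold it; the steel block slides down the incline and kinetic friction applies: f = μ_k N = 0.12 × 419.3 = 50.3 N.

f ≈ 50.3 N (up the incline)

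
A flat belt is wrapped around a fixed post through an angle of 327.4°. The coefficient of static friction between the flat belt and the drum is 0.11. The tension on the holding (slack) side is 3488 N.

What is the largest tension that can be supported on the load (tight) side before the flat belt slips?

T_max ≈ 6540 N

At impending slip the capstan equation gives T₂/T₁ = e^{μβ} with β in radians.
β = 327.4° × π/180 = 5.714 rad.
e^{μβ} = e^{0.11×5.714} = 1.875.
T₂ = T₁ · e^{μβ} = 3488 × 1.875 = 6540 N.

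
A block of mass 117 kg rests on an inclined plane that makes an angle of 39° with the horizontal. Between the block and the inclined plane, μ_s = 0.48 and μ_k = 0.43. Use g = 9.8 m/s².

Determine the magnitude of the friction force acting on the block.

f ≈ 383 N (up the incline)

Perpendicular to the surface, N = m g cos θ = 117·9.8·cos 39° = 891.1 N.
Along the slope the weight component is m g sin θ = 721.6 N; friction must supply exactly this, acting up-slope.
Maximum static friction available: μ_s N = 0.48 × 891.1 = 427.7 N.
|721.6| exceeds 427.7 N, so the block slips down-slope; friction is kinetic, f = μ_k N = 0.43×891.1 = 383 N.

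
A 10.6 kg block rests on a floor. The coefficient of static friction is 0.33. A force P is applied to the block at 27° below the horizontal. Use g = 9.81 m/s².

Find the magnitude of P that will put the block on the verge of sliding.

N = m g + P sin α (the push presses the block into the floor).
At impending slip, P cos α = μ_s N = μ_s (m g + P sin α).
Solving: P (cos α − μ_s sin α) = μ_s m g → P = 0.33×104/(cos 27° − 0.33 sin 27°) = 34.3/0.7412 = 46.3 N.

P ≈ 46.3 N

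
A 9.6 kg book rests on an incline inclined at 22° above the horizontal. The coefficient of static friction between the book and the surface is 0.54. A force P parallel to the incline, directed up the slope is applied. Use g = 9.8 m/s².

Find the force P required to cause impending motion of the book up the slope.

P ≈ 82.3 N

At impending motion up the slope, friction acts down-slope at its limit: f = μ_s N.
P is parallel to the surface, so N = m g cos θ = 87.2 N.
Along the incline: P = m g sin θ + μ_s N = 35.2 + 0.54×87.2 = 82.3 N.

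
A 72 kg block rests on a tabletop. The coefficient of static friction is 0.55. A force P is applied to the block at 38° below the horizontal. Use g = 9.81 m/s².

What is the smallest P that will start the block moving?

P ≈ 864 N

N = m g + P sin α (the push presses the block into the tabletop).
At impending slip, P cos α = μ_s N = μ_s (m g + P sin α).
Solving: P (cos α − μ_s sin α) = μ_s m g → P = 0.55×706/(cos 38° − 0.55 sin 38°) = 388/0.4494 = 864 N.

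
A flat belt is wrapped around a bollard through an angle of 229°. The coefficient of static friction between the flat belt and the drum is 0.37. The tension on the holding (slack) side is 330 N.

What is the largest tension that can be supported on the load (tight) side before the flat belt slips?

At impending slip the capstan equation gives T₂/T₁ = e^{μβ} with β in radians.
β = 229° × π/180 = 3.997 rad.
e^{μβ} = e^{0.37×3.997} = 4.388.
T₂ = T₁ · e^{μβ} = 330 × 4.388 = 1450 N.

T_max ≈ 1450 N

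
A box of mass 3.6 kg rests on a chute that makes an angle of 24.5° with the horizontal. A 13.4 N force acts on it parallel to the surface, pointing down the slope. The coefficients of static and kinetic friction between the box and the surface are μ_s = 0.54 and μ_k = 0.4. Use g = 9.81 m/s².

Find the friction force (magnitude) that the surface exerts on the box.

f ≈ 12.9 N (up the incline)

The normal reaction is N = m g cos θ = 32.14 N.
The friction needed for equilibrium is m g sin θ + P = 14.65 + 13.4 = 28.05 N, measured positive up-slope.
Static friction can supply at most μ_s N = 17.35 N.
|28.05| exceeds 17.35 N, so the box slips down-slope; friction is kinetic, f = μ_k N = 0.4×32.14 = 12.9 N.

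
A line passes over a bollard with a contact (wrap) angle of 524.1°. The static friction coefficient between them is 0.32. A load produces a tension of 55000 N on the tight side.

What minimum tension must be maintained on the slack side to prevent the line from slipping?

Capstan equation at impending slip: T_tight/T_slack = e^{μβ}.
β = 524.1° = 9.147 rad; e^{μβ} = e^{0.32×9.147} = 18.67.
T_slack = T_tight / e^{μβ} = 55000 / 18.67 = 2950 N.

T_min ≈ 2950 N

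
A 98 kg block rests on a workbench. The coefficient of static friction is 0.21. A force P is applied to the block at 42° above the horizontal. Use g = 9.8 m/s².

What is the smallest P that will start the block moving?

P ≈ 228 N

N = m g − P sin α (the pull lifts the block).
At impending slip, P cos α = μ_s N = μ_s (m g − P sin α).
Solving: P (cos α + μ_s sin α) = μ_s m g → P = 0.21×960/(cos 42° + 0.21 sin 42°) = 202/0.8837 = 228 N.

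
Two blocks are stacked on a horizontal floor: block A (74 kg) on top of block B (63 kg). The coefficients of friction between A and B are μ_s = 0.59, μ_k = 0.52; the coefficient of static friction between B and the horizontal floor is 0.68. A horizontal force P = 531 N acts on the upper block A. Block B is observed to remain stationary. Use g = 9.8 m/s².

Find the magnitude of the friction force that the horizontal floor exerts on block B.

f ≈ 377 N

Normal force at the A–B interface: N₁ = m_A g = 725.2 N.
Maximum static friction on A from B: μ_s N₁ = 0.59×725.2 = 427.9 N.
Since P = 531 N > 427.9 N, A slides on B; the A–B friction is kinetic: f₁ = μ_k N₁ = 0.52×725.2 = 377 N.
By Newton's third law B feels 377 N forward from A. With B stationary, the floor's static friction on B balances it: f₂ = 377 N (well within μ_s(m_A+m_B)g = 913 N).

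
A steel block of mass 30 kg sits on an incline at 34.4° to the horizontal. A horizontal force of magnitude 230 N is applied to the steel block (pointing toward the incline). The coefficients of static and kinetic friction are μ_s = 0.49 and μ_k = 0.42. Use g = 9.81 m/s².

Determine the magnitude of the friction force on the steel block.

f ≈ 23.5 N (down the incline)

Resolve perpendicular to the incline: N = m g cos θ + P sin θ = 30×9.81×cos 34.4° + 230×sin 34.4° = 372.8 N.
Along the incline, the net driving force (taking up-slope positive) is P cos θ − m g sin θ = 189.8 − 166.3 = 23.51 N, so equilibrium requires friction f = -23.51 N (down-slope).
The limit of static friction is μ_s N = 182.7 N.
|f_req| = 23.51 ≤ 182.7 N → the steel block is in equilibrium; friction equals the required value.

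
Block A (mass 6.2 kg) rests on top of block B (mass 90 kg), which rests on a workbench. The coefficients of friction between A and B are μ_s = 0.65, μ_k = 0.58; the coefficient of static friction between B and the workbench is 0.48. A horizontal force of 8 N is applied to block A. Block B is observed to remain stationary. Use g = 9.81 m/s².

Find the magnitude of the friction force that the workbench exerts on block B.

Normal force at the A–B interface: N₁ = m_A g = 60.82 N.
Maximum static friction on A from B: μ_s N₁ = 0.65×60.82 = 39.53 N.
Since P = 8 N ≤ 39.53 N, A does not slip on B; friction on A equals P = 8 N.
By Newton's third law B feels 8 N forward from A. With B stationary, the floor's static friction on B balances it: f₂ = 8 N (well within μ_s(m_A+m_B)g = 453 N).

f ≈ 8 N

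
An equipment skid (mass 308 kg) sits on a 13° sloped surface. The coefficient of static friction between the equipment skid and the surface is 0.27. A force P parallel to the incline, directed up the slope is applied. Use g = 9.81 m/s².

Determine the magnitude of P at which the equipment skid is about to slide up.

At impending motion up the slope, friction acts down-slope at its limit: f = μ_s N.
P is parallel to the surface, so N = m g cos θ = 2940 N.
Along the incline: P = m g sin θ + μ_s N = 680 + 0.27×2940 = 1470 N.

P ≈ 1470 N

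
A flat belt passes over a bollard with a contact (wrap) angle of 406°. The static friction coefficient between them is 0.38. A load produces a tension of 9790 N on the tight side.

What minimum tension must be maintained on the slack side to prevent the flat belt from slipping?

Capstan equation at impending slip: T_tight/T_slack = e^{μβ}.
β = 406° = 7.086 rad; e^{μβ} = e^{0.38×7.086} = 14.77.
T_slack = T_tight / e^{μβ} = 9790 / 14.77 = 663 N.

T_min ≈ 663 N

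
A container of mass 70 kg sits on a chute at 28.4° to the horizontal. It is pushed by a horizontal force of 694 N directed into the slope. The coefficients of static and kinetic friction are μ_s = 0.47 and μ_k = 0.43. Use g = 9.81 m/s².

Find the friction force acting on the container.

Normal direction: N = m g cos θ + P sin θ = 934.1 N.
Along the incline, the net driving force (taking up-slope positive) is P cos θ − m g sin θ = 610.5 − 326.6 = 283.9 N, so equilibrium requires friction f = -283.9 N (down-slope).
The limit of static friction is μ_s N = 439 N.
|f_req| = 283.9 ≤ 439 N → the container is in equilibrium; friction equals the required value.

f ≈ 284 N (down the incline)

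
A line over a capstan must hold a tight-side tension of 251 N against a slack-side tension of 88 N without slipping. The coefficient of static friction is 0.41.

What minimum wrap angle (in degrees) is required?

β_min ≈ 146°

T₂/T₁ = e^{μβ} → β = ln(T₂/T₁)/μ.
β = ln(251/88)/0.41 = 1.048/0.41 = 2.556 rad.
In degrees: β = 2.556 × 180/π = 146°.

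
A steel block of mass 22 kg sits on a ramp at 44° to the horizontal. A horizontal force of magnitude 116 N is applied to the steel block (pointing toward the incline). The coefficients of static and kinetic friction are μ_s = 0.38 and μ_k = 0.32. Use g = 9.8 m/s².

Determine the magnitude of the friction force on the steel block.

f ≈ 66.3 N (up the incline)

Resolve perpendicular to the incline: N = m g cos θ + P sin θ = 22×9.8×cos 44° + 116×sin 44° = 235.7 N.
Along the incline, the net driving force (taking up-slope positive) is P cos θ − m g sin θ = 83.44 − 149.8 = -66.32 N, so equilibrium requires friction f = 66.32 N (up-slope).
The limit of static friction is μ_s N = 89.55 N.
|f_req| = 66.32 ≤ 89.55 N → the steel block is in equilibrium; friction equals the required value.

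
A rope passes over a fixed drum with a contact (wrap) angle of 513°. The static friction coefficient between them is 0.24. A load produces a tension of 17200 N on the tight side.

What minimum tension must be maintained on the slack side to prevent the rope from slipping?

Capstan equation at impending slip: T_tight/T_slack = e^{μβ}.
β = 513° = 8.954 rad; e^{μβ} = e^{0.24×8.954} = 8.575.
T_slack = T_tight / e^{μβ} = 17200 / 8.575 = 2010 N.

T_min ≈ 2010 N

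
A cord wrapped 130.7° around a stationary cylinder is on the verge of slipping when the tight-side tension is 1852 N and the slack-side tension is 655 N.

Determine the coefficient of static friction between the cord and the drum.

μ ≈ 0.456

T₂/T₁ = e^{μβ} → μ = ln(T₂/T₁)/β.
β = 130.7° = 2.281 rad.
μ = ln(1852/655)/2.281 = ln(2.827)/2.281 = 0.456.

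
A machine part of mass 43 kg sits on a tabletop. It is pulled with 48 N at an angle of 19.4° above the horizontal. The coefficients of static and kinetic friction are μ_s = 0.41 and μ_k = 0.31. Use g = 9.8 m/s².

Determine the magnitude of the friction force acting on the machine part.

f ≈ 45.3 N

N = m g − P sin α = 421.4 − 48×sin 19.4° = 405.5 N.
For equilibrium, f = P cos α = 48×cos 19.4° = 45.27 N.
The static-friction limit is μ_s N = 166.2 N.
Since 45.27 N does not exceed the limit, the machine part stays at rest and f = 45.3 N.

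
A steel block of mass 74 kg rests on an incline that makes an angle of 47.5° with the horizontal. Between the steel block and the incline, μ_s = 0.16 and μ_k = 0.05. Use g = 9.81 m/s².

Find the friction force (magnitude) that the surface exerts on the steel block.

Perpendicular to the surface, N = m g cos θ = 74·9.81·cos 47.5° = 490.4 N.
Along the slope the weight component is m g sin θ = 535.2 N; friction must supply exactly this, acting up-slope.
Static friction can supply at most μ_s N = 78.47 N.
|535.2| exceeds 78.47 N, so the steel block slips down-slope; friction is kinetic, f = μ_k N = 0.05×490.4 = 24.5 N.

f ≈ 24.5 N (up the incline)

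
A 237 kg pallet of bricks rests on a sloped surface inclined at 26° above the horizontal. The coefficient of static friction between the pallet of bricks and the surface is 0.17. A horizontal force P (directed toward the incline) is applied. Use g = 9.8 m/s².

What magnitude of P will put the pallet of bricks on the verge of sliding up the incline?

P ≈ 1670 N

At impending motion up the slope, friction acts down-slope at its limit: f = μ_s N.
Perpendicular to the incline: N = m g cos θ + P sin θ.
Along the incline: P cos θ = m g sin θ + μ_s N = m g sin θ + μ_s (m g cos θ + P sin θ).
Solving, P (cos θ − μ_s sin θ) = m g (sin θ + μ_s cos θ), so P = 237×9.8×(sin 26° + 0.17 cos 26°)/(cos 26° − 0.17 sin 26°) = 2320×0.5912/0.8243 = 1670 N.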